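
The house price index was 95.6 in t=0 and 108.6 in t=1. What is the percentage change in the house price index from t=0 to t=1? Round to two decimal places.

13.60%

Change = (108.6 − 95.6) / 95.6 × 100
       = 13.0 / 95.6 × 100 = 13.5983%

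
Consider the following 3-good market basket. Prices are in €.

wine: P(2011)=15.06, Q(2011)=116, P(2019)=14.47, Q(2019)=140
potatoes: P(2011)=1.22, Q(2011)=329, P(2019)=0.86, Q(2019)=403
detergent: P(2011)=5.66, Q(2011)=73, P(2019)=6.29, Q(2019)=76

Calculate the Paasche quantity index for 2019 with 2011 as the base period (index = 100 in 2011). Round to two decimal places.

117.76

Paasche quantity index uses current-period prices as weights.
ΣP(2019)·Q(2019) = 14.47×140 + 0.86×403 + 6.29×76 = 2025.8 + 346.58 + 478.04 = 2850.42
ΣP(2019)·Q(2011) = 14.47×116 + 0.86×329 + 6.29×73 = 1678.52 + 282.94 + 459.17 = 2420.63
Index = 2850.42 / 2420.63 × 100 = 117.7553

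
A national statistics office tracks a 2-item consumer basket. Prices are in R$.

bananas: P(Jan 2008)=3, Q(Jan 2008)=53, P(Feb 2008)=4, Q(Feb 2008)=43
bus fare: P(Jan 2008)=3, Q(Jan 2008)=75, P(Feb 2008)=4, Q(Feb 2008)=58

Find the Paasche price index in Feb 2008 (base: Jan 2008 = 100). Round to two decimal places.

133.33

Paasche price index uses current-period quantities as weights.
ΣP(Feb 2008)·Q(Feb 2008) = 4×43 + 4×58 = 172 + 232 = 404
ΣP(Jan 2008)·Q(Feb 2008) = 3×43 + 3×58 = 129 + 174 = 303
Index = 404 / 303 × 100 = 133.3333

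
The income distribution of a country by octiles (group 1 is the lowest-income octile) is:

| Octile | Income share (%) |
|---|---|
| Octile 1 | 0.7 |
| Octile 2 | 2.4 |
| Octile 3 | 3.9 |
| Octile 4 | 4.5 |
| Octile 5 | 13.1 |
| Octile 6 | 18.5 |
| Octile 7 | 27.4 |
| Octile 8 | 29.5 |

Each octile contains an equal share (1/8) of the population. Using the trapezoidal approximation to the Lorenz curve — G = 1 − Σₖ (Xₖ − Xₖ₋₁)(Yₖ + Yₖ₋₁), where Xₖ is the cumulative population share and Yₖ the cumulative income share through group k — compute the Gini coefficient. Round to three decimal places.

0.474

Cumulative income shares Yₖ: 0.0070, 0.0310, 0.0700, 0.1150, 0.2460, 0.4310, 0.7050, 1.0000
Σ (Xₖ−Xₖ₋₁)(Yₖ+Yₖ₋₁) = (1/8)(0.0070+0.0000) + (1/8)(0.0310+0.0070) + (1/8)(0.0700+0.0310) + (1/8)(0.1150+0.0700) + (1/8)(0.2460+0.1150) + (1/8)(0.4310+0.2460) + (1/8)(0.7050+0.4310) + (1/8)(1.0000+0.7050)
  = 0.0009 + 0.0047 + 0.0126 + 0.0231 + 0.0451 + 0.0846 + 0.1420 + 0.2131 = 0.5262
G = 1 − 0.5262 = 0.4738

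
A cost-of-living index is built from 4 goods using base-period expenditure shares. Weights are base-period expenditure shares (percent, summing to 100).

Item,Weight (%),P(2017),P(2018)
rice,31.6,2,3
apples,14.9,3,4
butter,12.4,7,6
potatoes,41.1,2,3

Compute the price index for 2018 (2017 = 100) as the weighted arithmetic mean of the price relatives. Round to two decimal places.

139.55

rice: 31.6 × (3/2) = 31.6 × 1.500000 = 47.4000
apples: 14.9 × (4/3) = 14.9 × 1.333333 = 19.8667
butter: 12.4 × (6/7) = 12.4 × 0.857143 = 10.6286
potatoes: 41.1 × (3/2) = 41.1 × 1.500000 = 61.6500
Index = Σ wᵢ·(p₁ᵢ/p₀ᵢ) = 47.4000 + 19.8667 + 10.6286 + 61.6500 = 139.5452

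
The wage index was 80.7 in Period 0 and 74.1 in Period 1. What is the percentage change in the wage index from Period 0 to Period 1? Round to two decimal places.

Change = (74.1 − 80.7) / 80.7 × 100
       = -6.6 / 80.7 × 100 = -8.1784%

-8.18%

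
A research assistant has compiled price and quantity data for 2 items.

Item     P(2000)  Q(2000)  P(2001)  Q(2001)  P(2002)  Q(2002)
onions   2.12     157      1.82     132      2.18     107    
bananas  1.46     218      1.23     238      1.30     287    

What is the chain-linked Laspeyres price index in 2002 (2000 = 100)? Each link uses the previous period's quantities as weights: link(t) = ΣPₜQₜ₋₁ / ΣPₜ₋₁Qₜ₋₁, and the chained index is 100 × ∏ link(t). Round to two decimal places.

95.31

Link 2000→2001:
ΣP(2001)Q(2000) = 1.82×157 + 1.23×218 = 285.74 + 268.14 = 553.88
ΣP(2000)Q(2000) = 2.12×157 + 1.46×218 = 332.84 + 318.28 = 651.12
link = 553.88/651.12 = 0.850657
Link 2001→2002:
ΣP(2002)Q(2001) = 2.18×132 + 1.30×238 = 287.76 + 309.4 = 597.16
ΣP(2001)Q(2001) = 1.82×132 + 1.23×238 = 240.24 + 292.74 = 532.98
link = 597.16/532.98 = 1.120417
Chained index = 100 × 0.850657 × 1.120417 = 95.3091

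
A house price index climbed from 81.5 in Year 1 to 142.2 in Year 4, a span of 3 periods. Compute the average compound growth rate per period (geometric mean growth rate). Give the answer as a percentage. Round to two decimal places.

Growth factor = (142.2/81.5)^(1/3) = (1.744785)^(1/3) = 1.203873
Growth rate = 1.203873 − 1 = 0.203873 = 20.3873%

20.39%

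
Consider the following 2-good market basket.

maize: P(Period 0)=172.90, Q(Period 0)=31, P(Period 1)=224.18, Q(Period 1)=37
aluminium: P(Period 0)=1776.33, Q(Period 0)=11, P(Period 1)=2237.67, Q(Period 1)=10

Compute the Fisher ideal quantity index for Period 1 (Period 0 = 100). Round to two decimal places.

Laspeyres component (base-period weights):
ΣP(Period 0)Q(Period 1) = 172.90×37 + 1776.33×10 = 6397.3 + 17763.3 = 24160.6
ΣP(Period 0)Q(Period 0) = 172.90×31 + 1776.33×11 = 5359.9 + 19539.63 = 24899.53
L = 24160.6 / 24899.53 × 100 = 97.0324
Paasche component (current-period weights):
ΣP(Period 1)Q(Period 1) = 224.18×37 + 2237.67×10 = 8294.66 + 22376.7 = 30671.36
ΣP(Period 1)Q(Period 0) = 224.18×31 + 2237.67×11 = 6949.58 + 24614.37 = 31563.95
P = 30671.36 / 31563.95 × 100 = 97.1721
Fisher = √(L × P) = √(97.0324 × 97.1721) = 97.1022

97.10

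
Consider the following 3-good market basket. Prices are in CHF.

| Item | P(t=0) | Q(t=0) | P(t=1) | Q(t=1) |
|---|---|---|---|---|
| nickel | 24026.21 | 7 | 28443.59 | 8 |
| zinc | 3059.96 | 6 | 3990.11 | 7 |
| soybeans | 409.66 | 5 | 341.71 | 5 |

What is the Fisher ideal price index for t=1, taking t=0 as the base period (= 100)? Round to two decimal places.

Laspeyres component (base-period weights):
ΣP(t=1)Q(t=0) = 28443.59×7 + 3990.11×6 + 341.71×5 = 199105.13 + 23940.66 + 1708.55 = 224754.34
ΣP(t=0)Q(t=0) = 24026.21×7 + 3059.96×6 + 409.66×5 = 168183.47 + 18359.76 + 2048.3 = 188591.53
L = 224754.34 / 188591.53 × 100 = 119.1752
Paasche component (current-period weights):
ΣP(t=1)Q(t=1) = 28443.59×8 + 3990.11×7 + 341.71×5 = 227548.72 + 27930.77 + 1708.55 = 257188.04
ΣP(t=0)Q(t=1) = 24026.21×8 + 3059.96×7 + 409.66×5 = 192209.68 + 21419.72 + 2048.3 = 215677.7
P = 257188.04 / 215677.7 × 100 = 119.2465
Fisher = √(L × P) = √(119.1752 × 119.2465) = 119.2108

119.21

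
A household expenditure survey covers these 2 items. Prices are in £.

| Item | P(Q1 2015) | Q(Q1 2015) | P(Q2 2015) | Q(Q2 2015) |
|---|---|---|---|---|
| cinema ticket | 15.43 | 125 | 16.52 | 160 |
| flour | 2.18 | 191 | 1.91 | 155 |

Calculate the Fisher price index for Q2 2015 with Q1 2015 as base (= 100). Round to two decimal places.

104.17

Laspeyres component (base-period weights):
ΣP(Q2 2015)Q(Q1 2015) = 16.52×125 + 1.91×191 = 2065 + 364.81 = 2429.81
ΣP(Q1 2015)Q(Q1 2015) = 15.43×125 + 2.18×191 = 1928.75 + 416.38 = 2345.13
L = 2429.81 / 2345.13 × 100 = 103.6109
Paasche component (current-period weights):
ΣP(Q2 2015)Q(Q2 2015) = 16.52×160 + 1.91×155 = 2643.2 + 296.05 = 2939.25
ΣP(Q1 2015)Q(Q2 2015) = 15.43×160 + 2.18×155 = 2468.8 + 337.9 = 2806.7
P = 2939.25 / 2806.7 × 100 = 104.7226
Fisher = √(L × P) = √(103.6109 × 104.7226) = 104.1653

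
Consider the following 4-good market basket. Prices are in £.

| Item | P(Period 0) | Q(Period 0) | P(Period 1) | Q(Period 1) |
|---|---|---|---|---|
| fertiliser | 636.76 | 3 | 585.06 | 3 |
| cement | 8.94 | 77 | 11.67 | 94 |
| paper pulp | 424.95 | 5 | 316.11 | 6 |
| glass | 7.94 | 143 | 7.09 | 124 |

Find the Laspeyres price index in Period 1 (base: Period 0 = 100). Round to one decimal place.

Laspeyres price index uses base-period quantities as weights.
ΣP(Period 1)·Q(Period 0) = 585.06×3 + 11.67×77 + 316.11×5 + 7.09×143 = 1755.18 + 898.59 + 1580.55 + 1013.87 = 5248.19
ΣP(Period 0)·Q(Period 0) = 636.76×3 + 8.94×77 + 424.95×5 + 7.94×143 = 1910.28 + 688.38 + 2124.75 + 1135.42 = 5858.83
Index = 5248.19 / 5858.83 × 100 = 89.5774

89.6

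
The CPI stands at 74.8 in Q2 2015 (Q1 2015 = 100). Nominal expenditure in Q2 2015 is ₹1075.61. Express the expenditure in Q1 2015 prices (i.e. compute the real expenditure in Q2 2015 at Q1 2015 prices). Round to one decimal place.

Real = Nominal ÷ (Index/100) = 1075.61 ÷ (74.8/100)
     = 1075.61 ÷ 0.748 = 1437.9813

1438.0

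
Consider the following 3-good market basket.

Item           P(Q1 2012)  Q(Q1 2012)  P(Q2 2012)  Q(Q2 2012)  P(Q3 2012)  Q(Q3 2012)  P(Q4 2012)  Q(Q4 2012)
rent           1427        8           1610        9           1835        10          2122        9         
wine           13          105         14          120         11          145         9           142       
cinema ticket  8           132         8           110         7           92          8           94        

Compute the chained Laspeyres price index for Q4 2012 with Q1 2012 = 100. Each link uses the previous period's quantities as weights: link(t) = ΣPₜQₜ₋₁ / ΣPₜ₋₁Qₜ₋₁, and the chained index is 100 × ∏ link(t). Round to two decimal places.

Link Q1 2012→Q2 2012:
ΣP(Q2 2012)Q(Q1 2012) = 1610×8 + 14×105 + 8×132 = 12880 + 1470 + 1056 = 15406
ΣP(Q1 2012)Q(Q1 2012) = 1427×8 + 13×105 + 8×132 = 11416 + 1365 + 1056 = 13837
link = 15406/13837 = 1.113392
Link Q2 2012→Q3 2012:
ΣP(Q3 2012)Q(Q2 2012) = 1835×9 + 11×120 + 7×110 = 16515 + 1320 + 770 = 18605
ΣP(Q2 2012)Q(Q2 2012) = 1610×9 + 14×120 + 8×110 = 14490 + 1680 + 880 = 17050
link = 18605/17050 = 1.091202
Link Q3 2012→Q4 2012:
ΣP(Q4 2012)Q(Q3 2012) = 2122×10 + 9×145 + 8×92 = 21220 + 1305 + 736 = 23261
ΣP(Q3 2012)Q(Q3 2012) = 1835×10 + 11×145 + 7×92 = 18350 + 1595 + 644 = 20589
link = 23261/20589 = 1.129778
Chained index = 100 × 1.113392 × 1.091202 × 1.129778 = 137.2608

137.26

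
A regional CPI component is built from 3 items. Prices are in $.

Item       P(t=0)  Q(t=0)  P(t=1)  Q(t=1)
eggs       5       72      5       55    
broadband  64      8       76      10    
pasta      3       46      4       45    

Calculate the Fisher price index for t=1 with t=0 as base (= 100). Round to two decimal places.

Laspeyres component (base-period weights):
ΣP(t=1)Q(t=0) = 5×72 + 76×8 + 4×46 = 360 + 608 + 184 = 1152
ΣP(t=0)Q(t=0) = 5×72 + 64×8 + 3×46 = 360 + 512 + 138 = 1010
L = 1152 / 1010 × 100 = 114.0594
Paasche component (current-period weights):
ΣP(t=1)Q(t=1) = 5×55 + 76×10 + 4×45 = 275 + 760 + 180 = 1215
ΣP(t=0)Q(t=1) = 5×55 + 64×10 + 3×45 = 275 + 640 + 135 = 1050
P = 1215 / 1050 × 100 = 115.7143
Fisher = √(L × P) = √(114.0594 × 115.7143) = 114.8839

114.88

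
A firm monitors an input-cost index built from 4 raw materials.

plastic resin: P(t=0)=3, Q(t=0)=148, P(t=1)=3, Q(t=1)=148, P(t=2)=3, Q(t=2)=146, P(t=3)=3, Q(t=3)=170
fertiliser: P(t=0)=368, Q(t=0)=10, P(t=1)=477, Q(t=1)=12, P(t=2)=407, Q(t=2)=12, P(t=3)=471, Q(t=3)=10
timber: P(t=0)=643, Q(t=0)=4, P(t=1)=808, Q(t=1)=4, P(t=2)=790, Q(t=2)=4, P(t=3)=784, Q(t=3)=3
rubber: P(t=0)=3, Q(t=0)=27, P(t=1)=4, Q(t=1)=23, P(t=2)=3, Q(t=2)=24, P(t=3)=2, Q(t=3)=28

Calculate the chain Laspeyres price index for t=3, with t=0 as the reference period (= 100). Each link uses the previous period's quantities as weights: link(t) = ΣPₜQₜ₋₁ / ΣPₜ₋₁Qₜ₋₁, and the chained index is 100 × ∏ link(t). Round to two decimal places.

123.37

Link t=0→t=1:
ΣP(t=1)Q(t=0) = 3×148 + 477×10 + 808×4 + 4×27 = 444 + 4770 + 3232 + 108 = 8554
ΣP(t=0)Q(t=0) = 3×148 + 368×10 + 643×4 + 3×27 = 444 + 3680 + 2572 + 81 = 6777
link = 8554/6777 = 1.262210
Link t=1→t=2:
ΣP(t=2)Q(t=1) = 3×148 + 407×12 + 790×4 + 3×23 = 444 + 4884 + 3160 + 69 = 8557
ΣP(t=1)Q(t=1) = 3×148 + 477×12 + 808×4 + 4×23 = 444 + 5724 + 3232 + 92 = 9492
link = 8557/9492 = 0.901496
Link t=2→t=3:
ΣP(t=3)Q(t=2) = 3×146 + 471×12 + 784×4 + 2×24 = 438 + 5652 + 3136 + 48 = 9274
ΣP(t=2)Q(t=2) = 3×146 + 407×12 + 790×4 + 3×24 = 438 + 4884 + 3160 + 72 = 8554
link = 9274/8554 = 1.084171
Chained index = 100 × 1.262210 × 0.901496 × 1.084171 = 123.3654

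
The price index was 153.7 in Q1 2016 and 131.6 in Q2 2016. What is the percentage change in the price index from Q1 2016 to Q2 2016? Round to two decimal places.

Change = (131.6 − 153.7) / 153.7 × 100
       = -22.1 / 153.7 × 100 = -14.3787%

-14.38%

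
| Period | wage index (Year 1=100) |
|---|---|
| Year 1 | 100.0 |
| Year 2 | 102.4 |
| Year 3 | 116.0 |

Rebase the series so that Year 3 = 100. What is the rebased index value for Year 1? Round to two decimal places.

86.21

Rebased(Year 1) = 100.0 / 116.0 × 100 = 86.2069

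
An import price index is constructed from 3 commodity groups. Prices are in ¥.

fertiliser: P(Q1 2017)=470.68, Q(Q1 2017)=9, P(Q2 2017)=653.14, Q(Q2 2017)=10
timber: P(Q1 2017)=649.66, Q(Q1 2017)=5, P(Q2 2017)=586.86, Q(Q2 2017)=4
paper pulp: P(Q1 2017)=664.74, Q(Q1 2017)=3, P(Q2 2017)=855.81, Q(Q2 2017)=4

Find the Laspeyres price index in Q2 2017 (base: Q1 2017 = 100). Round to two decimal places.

Laspeyres price index uses base-period quantities as weights.
ΣP(Q2 2017)·Q(Q1 2017) = 653.14×9 + 586.86×5 + 855.81×3 = 5878.26 + 2934.3 + 2567.43 = 11379.99
ΣP(Q1 2017)·Q(Q1 2017) = 470.68×9 + 649.66×5 + 664.74×3 = 4236.12 + 3248.3 + 1994.22 = 9478.64
Index = 11379.99 / 9478.64 × 100 = 120.0593

120.06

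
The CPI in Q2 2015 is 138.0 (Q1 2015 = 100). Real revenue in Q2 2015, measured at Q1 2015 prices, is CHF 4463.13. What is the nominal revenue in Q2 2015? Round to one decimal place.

Nominal = Real × (Index/100) = 4463.13 × (138.0/100)
        = 4463.13 × 1.380 = 6159.1194

6159.1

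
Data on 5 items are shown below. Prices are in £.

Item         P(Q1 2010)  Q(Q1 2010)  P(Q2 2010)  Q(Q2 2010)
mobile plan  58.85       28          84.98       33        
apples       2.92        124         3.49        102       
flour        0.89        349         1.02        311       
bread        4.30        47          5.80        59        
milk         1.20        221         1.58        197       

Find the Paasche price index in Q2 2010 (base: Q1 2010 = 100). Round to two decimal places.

Paasche price index uses current-period quantities as weights.
ΣP(Q2 2010)·Q(Q2 2010) = 84.98×33 + 3.49×102 + 1.02×311 + 5.80×59 + 1.58×197 = 2804.34 + 355.98 + 317.22 + 342.2 + 311.26 = 4131
ΣP(Q1 2010)·Q(Q2 2010) = 58.85×33 + 2.92×102 + 0.89×311 + 4.30×59 + 1.20×197 = 1942.05 + 297.84 + 276.79 + 253.7 + 236.4 = 3006.78
Index = 4131 / 3006.78 × 100 = 137.3895

137.39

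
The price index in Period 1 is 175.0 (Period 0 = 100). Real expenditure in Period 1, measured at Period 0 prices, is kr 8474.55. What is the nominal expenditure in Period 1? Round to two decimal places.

14830.46

Nominal = Real × (Index/100) = 8474.55 × (175.0/100)
        = 8474.55 × 1.750 = 14830.4625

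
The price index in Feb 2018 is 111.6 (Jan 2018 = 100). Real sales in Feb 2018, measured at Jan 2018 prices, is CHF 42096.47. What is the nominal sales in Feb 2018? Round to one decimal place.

46979.7

Nominal = Real × (Index/100) = 42096.47 × (111.6/100)
        = 42096.47 × 1.116 = 46979.6605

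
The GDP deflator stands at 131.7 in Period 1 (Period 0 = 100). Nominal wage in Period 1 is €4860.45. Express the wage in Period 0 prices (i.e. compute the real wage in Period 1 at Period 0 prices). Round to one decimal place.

3690.5

Real = Nominal ÷ (Index/100) = 4860.45 ÷ (131.7/100)
     = 4860.45 ÷ 1.317 = 3690.5467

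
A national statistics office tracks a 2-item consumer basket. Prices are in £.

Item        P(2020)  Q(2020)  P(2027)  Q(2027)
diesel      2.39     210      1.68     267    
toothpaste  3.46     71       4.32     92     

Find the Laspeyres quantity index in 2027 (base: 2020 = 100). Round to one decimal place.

127.9

Laspeyres quantity index uses base-period prices as weights.
ΣP(2020)·Q(2027) = 2.39×267 + 3.46×92 = 638.13 + 318.32 = 956.45
ΣP(2020)·Q(2020) = 2.39×210 + 3.46×71 = 501.9 + 245.66 = 747.56
Index = 956.45 / 747.56 × 100 = 127.9429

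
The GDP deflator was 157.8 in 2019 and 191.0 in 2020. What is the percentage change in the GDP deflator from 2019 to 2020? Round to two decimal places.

21.04%

Change = (191.0 − 157.8) / 157.8 × 100
       = 33.2 / 157.8 × 100 = 21.0393%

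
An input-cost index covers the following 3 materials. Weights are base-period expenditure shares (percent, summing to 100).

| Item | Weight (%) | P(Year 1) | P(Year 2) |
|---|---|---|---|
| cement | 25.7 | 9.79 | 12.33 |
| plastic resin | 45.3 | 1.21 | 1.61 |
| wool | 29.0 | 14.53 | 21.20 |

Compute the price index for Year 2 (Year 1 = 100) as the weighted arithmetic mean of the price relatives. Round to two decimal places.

cement: 25.7 × (12.33/9.79) = 25.7 × 1.259448 = 32.3678
plastic resin: 45.3 × (1.61/1.21) = 45.3 × 1.330579 = 60.2752
wool: 29.0 × (21.20/14.53) = 29.0 × 1.459050 = 42.3125
Index = Σ wᵢ·(p₁ᵢ/p₀ᵢ) = 32.3678 + 60.2752 + 42.3125 = 134.9555

134.96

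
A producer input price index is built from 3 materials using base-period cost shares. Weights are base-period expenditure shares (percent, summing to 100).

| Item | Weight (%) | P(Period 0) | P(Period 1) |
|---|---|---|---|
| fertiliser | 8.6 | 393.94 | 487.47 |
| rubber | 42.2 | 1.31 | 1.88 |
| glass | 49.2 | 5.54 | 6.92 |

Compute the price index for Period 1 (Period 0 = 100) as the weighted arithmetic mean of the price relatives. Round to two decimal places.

fertiliser: 8.6 × (487.47/393.94) = 8.6 × 1.237422 = 10.6418
rubber: 42.2 × (1.88/1.31) = 42.2 × 1.435115 = 60.5618
glass: 49.2 × (6.92/5.54) = 49.2 × 1.249097 = 61.4556
Index = Σ wᵢ·(p₁ᵢ/p₀ᵢ) = 10.6418 + 60.5618 + 61.4556 = 132.6593

132.66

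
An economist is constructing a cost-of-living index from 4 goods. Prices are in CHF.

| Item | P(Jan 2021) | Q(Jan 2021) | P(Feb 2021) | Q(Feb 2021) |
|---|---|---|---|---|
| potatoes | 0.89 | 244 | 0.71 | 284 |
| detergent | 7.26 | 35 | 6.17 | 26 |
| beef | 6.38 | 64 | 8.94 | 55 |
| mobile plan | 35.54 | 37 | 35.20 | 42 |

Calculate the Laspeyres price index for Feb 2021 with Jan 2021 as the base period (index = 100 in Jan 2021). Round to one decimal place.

Laspeyres price index uses base-period quantities as weights.
ΣP(Feb 2021)·Q(Jan 2021) = 0.71×244 + 6.17×35 + 8.94×64 + 35.20×37 = 173.24 + 215.95 + 572.16 + 1302.4 = 2263.75
ΣP(Jan 2021)·Q(Jan 2021) = 0.89×244 + 7.26×35 + 6.38×64 + 35.54×37 = 217.16 + 254.1 + 408.32 + 1314.98 = 2194.56
Index = 2263.75 / 2194.56 × 100 = 103.1528

103.2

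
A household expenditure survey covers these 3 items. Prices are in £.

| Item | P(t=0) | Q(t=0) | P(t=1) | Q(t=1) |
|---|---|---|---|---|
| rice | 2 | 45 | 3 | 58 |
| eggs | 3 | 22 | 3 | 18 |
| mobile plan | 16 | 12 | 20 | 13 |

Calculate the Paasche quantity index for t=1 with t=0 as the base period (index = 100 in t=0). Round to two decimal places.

Paasche quantity index uses current-period prices as weights.
ΣP(t=1)·Q(t=1) = 3×58 + 3×18 + 20×13 = 174 + 54 + 260 = 488
ΣP(t=1)·Q(t=0) = 3×45 + 3×22 + 20×12 = 135 + 66 + 240 = 441
Index = 488 / 441 × 100 = 110.6576

110.66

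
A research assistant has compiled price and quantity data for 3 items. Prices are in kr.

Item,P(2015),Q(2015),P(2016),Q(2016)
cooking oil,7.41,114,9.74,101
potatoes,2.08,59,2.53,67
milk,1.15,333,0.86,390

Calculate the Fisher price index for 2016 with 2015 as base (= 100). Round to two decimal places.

Laspeyres component (base-period weights):
ΣP(2016)Q(2015) = 9.74×114 + 2.53×59 + 0.86×333 = 1110.36 + 149.27 + 286.38 = 1546.01
ΣP(2015)Q(2015) = 7.41×114 + 2.08×59 + 1.15×333 = 844.74 + 122.72 + 382.95 = 1350.41
L = 1546.01 / 1350.41 × 100 = 114.4845
Paasche component (current-period weights):
ΣP(2016)Q(2016) = 9.74×101 + 2.53×67 + 0.86×390 = 983.74 + 169.51 + 335.4 = 1488.65
ΣP(2015)Q(2016) = 7.41×101 + 2.08×67 + 1.15×390 = 748.41 + 139.36 + 448.5 = 1336.27
P = 1488.65 / 1336.27 × 100 = 111.4034
Fisher = √(L × P) = √(114.4845 × 111.4034) = 112.9334

112.93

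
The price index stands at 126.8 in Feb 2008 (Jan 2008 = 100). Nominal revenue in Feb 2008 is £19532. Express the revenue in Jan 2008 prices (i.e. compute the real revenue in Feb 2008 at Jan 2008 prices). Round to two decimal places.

15403.79

Real = Nominal ÷ (Index/100) = 19532 ÷ (126.8/100)
     = 19532 ÷ 1.268 = 15403.7855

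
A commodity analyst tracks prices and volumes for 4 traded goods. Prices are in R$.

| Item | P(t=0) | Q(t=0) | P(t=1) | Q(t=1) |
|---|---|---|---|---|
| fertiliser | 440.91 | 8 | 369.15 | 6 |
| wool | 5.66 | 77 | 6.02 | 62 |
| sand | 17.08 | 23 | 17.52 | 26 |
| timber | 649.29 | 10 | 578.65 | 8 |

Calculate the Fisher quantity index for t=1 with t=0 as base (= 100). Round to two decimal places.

Laspeyres component (base-period weights):
ΣP(t=0)Q(t=1) = 440.91×6 + 5.66×62 + 17.08×26 + 649.29×8 = 2645.46 + 350.92 + 444.08 + 5194.32 = 8634.78
ΣP(t=0)Q(t=0) = 440.91×8 + 5.66×77 + 17.08×23 + 649.29×10 = 3527.28 + 435.82 + 392.84 + 6492.9 = 10848.84
L = 8634.78 / 10848.84 × 100 = 79.5917
Paasche component (current-period weights):
ΣP(t=1)Q(t=1) = 369.15×6 + 6.02×62 + 17.52×26 + 578.65×8 = 2214.9 + 373.24 + 455.52 + 4629.2 = 7672.86
ΣP(t=1)Q(t=0) = 369.15×8 + 6.02×77 + 17.52×23 + 578.65×10 = 2953.2 + 463.54 + 402.96 + 5786.5 = 9606.2
P = 7672.86 / 9606.2 × 100 = 79.8740
Fisher = √(L × P) = √(79.5917 × 79.8740) = 79.7328

79.73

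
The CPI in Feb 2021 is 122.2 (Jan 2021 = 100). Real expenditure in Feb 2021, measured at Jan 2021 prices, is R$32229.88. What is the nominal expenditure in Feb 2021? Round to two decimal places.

39384.91

Nominal = Real × (Index/100) = 32229.88 × (122.2/100)
        = 32229.88 × 1.222 = 39384.9134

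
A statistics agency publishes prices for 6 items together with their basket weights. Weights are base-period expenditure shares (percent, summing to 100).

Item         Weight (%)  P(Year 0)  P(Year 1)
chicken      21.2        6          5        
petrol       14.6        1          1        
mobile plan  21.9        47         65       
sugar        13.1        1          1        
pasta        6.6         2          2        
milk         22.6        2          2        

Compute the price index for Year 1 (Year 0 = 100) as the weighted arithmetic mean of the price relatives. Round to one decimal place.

chicken: 21.2 × (5/6) = 21.2 × 0.833333 = 17.6667
petrol: 14.6 × (1/1) = 14.6 × 1.000000 = 14.6000
mobile plan: 21.9 × (65/47) = 21.9 × 1.382979 = 30.2872
sugar: 13.1 × (1/1) = 13.1 × 1.000000 = 13.1000
pasta: 6.6 × (2/2) = 6.6 × 1.000000 = 6.6000
milk: 22.6 × (2/2) = 22.6 × 1.000000 = 22.6000
Index = Σ wᵢ·(p₁ᵢ/p₀ᵢ) = 17.6667 + 14.6000 + 30.2872 + 13.1000 + 6.6000 + 22.6000 = 104.8539

104.9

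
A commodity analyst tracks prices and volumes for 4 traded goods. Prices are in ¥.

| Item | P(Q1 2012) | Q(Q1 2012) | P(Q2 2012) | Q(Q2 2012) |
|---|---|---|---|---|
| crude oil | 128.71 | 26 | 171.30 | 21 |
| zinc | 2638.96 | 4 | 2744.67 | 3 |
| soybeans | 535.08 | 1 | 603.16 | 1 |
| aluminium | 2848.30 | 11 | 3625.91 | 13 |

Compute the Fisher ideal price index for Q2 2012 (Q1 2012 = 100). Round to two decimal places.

122.91

Laspeyres component (base-period weights):
ΣP(Q2 2012)Q(Q1 2012) = 171.30×26 + 2744.67×4 + 603.16×1 + 3625.91×11 = 4453.8 + 10978.68 + 603.16 + 39885.01 = 55920.65
ΣP(Q1 2012)Q(Q1 2012) = 128.71×26 + 2638.96×4 + 535.08×1 + 2848.30×11 = 3346.46 + 10555.84 + 535.08 + 31331.3 = 45768.68
L = 55920.65 / 45768.68 × 100 = 122.1810
Paasche component (current-period weights):
ΣP(Q2 2012)Q(Q2 2012) = 171.30×21 + 2744.67×3 + 603.16×1 + 3625.91×13 = 3597.3 + 8234.01 + 603.16 + 47136.83 = 59571.3
ΣP(Q1 2012)Q(Q2 2012) = 128.71×21 + 2638.96×3 + 535.08×1 + 2848.30×13 = 2702.91 + 7916.88 + 535.08 + 37027.9 = 48182.77
P = 59571.3 / 48182.77 × 100 = 123.6361
Fisher = √(L × P) = √(122.1810 × 123.6361) = 122.9064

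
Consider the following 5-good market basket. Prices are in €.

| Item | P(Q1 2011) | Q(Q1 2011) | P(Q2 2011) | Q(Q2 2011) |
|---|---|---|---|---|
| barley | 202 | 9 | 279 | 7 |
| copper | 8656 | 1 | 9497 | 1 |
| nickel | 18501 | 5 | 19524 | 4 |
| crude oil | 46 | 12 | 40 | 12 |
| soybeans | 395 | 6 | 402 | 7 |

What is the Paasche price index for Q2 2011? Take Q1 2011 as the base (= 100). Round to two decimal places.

106.24

Paasche price index uses current-period quantities as weights.
ΣP(Q2 2011)·Q(Q2 2011) = 279×7 + 9497×1 + 19524×4 + 40×12 + 402×7 = 1953 + 9497 + 78096 + 480 + 2814 = 92840
ΣP(Q1 2011)·Q(Q2 2011) = 202×7 + 8656×1 + 18501×4 + 46×12 + 395×7 = 1414 + 8656 + 74004 + 552 + 2765 = 87391
Index = 92840 / 87391 × 100 = 106.2352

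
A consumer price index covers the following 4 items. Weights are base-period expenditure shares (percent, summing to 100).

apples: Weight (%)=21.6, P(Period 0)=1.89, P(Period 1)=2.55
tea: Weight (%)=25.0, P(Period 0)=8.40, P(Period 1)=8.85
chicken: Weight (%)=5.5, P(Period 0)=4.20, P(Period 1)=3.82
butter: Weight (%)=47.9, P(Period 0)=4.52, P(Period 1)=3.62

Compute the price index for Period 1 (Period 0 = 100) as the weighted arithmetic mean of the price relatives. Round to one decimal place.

98.8

apples: 21.6 × (2.55/1.89) = 21.6 × 1.349206 = 29.1429
tea: 25.0 × (8.85/8.40) = 25.0 × 1.053571 = 26.3393
chicken: 5.5 × (3.82/4.20) = 5.5 × 0.909524 = 5.0024
butter: 47.9 × (3.62/4.52) = 47.9 × 0.800885 = 38.3624
Index = Σ wᵢ·(p₁ᵢ/p₀ᵢ) = 29.1429 + 26.3393 + 5.0024 + 38.3624 = 98.8469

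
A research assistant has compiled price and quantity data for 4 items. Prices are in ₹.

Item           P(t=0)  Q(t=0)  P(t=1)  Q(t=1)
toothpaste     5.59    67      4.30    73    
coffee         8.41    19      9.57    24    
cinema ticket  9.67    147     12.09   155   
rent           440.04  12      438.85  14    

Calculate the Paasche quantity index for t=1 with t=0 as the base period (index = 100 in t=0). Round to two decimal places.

113.95

Paasche quantity index uses current-period prices as weights.
ΣP(t=1)·Q(t=1) = 4.30×73 + 9.57×24 + 12.09×155 + 438.85×14 = 313.9 + 229.68 + 1873.95 + 6143.9 = 8561.43
ΣP(t=1)·Q(t=0) = 4.30×67 + 9.57×19 + 12.09×147 + 438.85×12 = 288.1 + 181.83 + 1777.23 + 5266.2 = 7513.36
Index = 8561.43 / 7513.36 × 100 = 113.9494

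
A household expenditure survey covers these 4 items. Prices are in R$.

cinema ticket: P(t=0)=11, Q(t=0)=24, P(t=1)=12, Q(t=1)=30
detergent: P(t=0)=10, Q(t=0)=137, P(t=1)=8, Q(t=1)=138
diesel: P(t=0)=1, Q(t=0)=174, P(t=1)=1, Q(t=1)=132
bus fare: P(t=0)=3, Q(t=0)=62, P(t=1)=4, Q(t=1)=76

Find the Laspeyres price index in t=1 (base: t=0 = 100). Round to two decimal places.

Laspeyres price index uses base-period quantities as weights.
ΣP(t=1)·Q(t=0) = 12×24 + 8×137 + 1×174 + 4×62 = 288 + 1096 + 174 + 248 = 1806
ΣP(t=0)·Q(t=0) = 11×24 + 10×137 + 1×174 + 3×62 = 264 + 1370 + 174 + 186 = 1994
Index = 1806 / 1994 × 100 = 90.5717

90.57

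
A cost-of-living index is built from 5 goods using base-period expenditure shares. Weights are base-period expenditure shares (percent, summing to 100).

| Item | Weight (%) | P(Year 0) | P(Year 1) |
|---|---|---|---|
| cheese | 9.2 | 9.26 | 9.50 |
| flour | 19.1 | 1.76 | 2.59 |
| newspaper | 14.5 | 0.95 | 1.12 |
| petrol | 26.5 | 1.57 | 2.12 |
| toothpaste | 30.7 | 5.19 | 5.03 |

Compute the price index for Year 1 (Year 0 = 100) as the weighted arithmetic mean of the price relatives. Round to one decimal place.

120.2

cheese: 9.2 × (9.50/9.26) = 9.2 × 1.025918 = 9.4384
flour: 19.1 × (2.59/1.76) = 19.1 × 1.471591 = 28.1074
newspaper: 14.5 × (1.12/0.95) = 14.5 × 1.178947 = 17.0947
petrol: 26.5 × (2.12/1.57) = 26.5 × 1.350318 = 35.7834
toothpaste: 30.7 × (5.03/5.19) = 30.7 × 0.969171 = 29.7536
Index = Σ wᵢ·(p₁ᵢ/p₀ᵢ) = 9.4384 + 28.1074 + 17.0947 + 35.7834 + 29.7536 = 120.1776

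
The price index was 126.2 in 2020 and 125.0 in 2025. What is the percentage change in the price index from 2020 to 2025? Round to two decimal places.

-0.95%

Change = (125.0 − 126.2) / 126.2 × 100
       = -1.2 / 126.2 × 100 = -0.9509%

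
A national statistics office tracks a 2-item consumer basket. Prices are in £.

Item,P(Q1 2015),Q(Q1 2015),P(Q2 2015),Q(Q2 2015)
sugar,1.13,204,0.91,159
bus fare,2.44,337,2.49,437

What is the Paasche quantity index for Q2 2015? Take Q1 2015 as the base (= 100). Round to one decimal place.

Paasche quantity index uses current-period prices as weights.
ΣP(Q2 2015)·Q(Q2 2015) = 0.91×159 + 2.49×437 = 144.69 + 1088.13 = 1232.82
ΣP(Q2 2015)·Q(Q1 2015) = 0.91×204 + 2.49×337 = 185.64 + 839.13 = 1024.77
Index = 1232.82 / 1024.77 × 100 = 120.3021

120.3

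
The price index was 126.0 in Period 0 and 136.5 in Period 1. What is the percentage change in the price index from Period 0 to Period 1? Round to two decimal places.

8.33%

Change = (136.5 − 126.0) / 126.0 × 100
       = 10.5 / 126.0 × 100 = 8.3333%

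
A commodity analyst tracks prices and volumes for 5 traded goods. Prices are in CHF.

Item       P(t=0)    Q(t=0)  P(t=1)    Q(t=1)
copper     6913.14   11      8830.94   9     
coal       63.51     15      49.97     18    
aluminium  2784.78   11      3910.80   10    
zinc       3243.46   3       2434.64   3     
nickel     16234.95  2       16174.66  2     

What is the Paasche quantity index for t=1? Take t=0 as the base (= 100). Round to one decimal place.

Paasche quantity index uses current-period prices as weights.
ΣP(t=1)·Q(t=1) = 8830.94×9 + 49.97×18 + 3910.80×10 + 2434.64×3 + 16174.66×2 = 79478.46 + 899.46 + 39108 + 7303.92 + 32349.32 = 159139.16
ΣP(t=1)·Q(t=0) = 8830.94×11 + 49.97×15 + 3910.80×11 + 2434.64×3 + 16174.66×2 = 97140.34 + 749.55 + 43018.8 + 7303.92 + 32349.32 = 180561.93
Index = 159139.16 / 180561.93 × 100 = 88.1355

88.1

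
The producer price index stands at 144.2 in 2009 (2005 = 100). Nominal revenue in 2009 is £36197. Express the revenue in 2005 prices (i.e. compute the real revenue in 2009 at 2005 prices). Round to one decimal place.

25101.9

Real = Nominal ÷ (Index/100) = 36197 ÷ (144.2/100)
     = 36197 ÷ 1.442 = 25101.9417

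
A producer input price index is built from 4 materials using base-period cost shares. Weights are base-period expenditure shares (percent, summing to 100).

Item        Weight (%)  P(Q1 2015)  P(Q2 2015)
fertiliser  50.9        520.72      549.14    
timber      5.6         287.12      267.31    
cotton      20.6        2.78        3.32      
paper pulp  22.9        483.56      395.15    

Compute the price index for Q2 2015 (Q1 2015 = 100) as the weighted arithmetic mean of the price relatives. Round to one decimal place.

102.2

fertiliser: 50.9 × (549.14/520.72) = 50.9 × 1.054578 = 53.6780
timber: 5.6 × (267.31/287.12) = 5.6 × 0.931004 = 5.2136
cotton: 20.6 × (3.32/2.78) = 20.6 × 1.194245 = 24.6014
paper pulp: 22.9 × (395.15/483.56) = 22.9 × 0.817169 = 18.7132
Index = Σ wᵢ·(p₁ᵢ/p₀ᵢ) = 53.6780 + 5.2136 + 24.6014 + 18.7132 = 102.2063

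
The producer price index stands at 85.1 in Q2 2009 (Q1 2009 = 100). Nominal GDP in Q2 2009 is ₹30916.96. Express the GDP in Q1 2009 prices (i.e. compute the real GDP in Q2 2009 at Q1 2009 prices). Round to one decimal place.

36330.2

Real = Nominal ÷ (Index/100) = 30916.96 ÷ (85.1/100)
     = 30916.96 ÷ 0.851 = 36330.1528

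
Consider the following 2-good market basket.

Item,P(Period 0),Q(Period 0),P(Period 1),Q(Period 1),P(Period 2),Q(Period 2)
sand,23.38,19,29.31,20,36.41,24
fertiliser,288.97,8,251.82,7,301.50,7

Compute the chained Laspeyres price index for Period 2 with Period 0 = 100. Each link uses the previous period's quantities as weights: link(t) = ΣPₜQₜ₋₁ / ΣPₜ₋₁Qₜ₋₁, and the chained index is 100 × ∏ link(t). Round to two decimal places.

112.76

Link Period 0→Period 1:
ΣP(Period 1)Q(Period 0) = 29.31×19 + 251.82×8 = 556.89 + 2014.56 = 2571.45
ΣP(Period 0)Q(Period 0) = 23.38×19 + 288.97×8 = 444.22 + 2311.76 = 2755.98
link = 2571.45/2755.98 = 0.933044
Link Period 1→Period 2:
ΣP(Period 2)Q(Period 1) = 36.41×20 + 301.50×7 = 728.2 + 2110.5 = 2838.7
ΣP(Period 1)Q(Period 1) = 29.31×20 + 251.82×7 = 586.2 + 1762.74 = 2348.94
link = 2838.7/2348.94 = 1.208503
Chained index = 100 × 0.933044 × 1.208503 = 112.7586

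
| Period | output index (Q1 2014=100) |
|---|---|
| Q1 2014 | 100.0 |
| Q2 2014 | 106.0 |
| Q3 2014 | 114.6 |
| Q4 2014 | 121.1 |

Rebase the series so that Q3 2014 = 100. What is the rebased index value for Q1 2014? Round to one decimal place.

87.3

Rebased(Q1 2014) = 100.0 / 114.6 × 100 = 87.2600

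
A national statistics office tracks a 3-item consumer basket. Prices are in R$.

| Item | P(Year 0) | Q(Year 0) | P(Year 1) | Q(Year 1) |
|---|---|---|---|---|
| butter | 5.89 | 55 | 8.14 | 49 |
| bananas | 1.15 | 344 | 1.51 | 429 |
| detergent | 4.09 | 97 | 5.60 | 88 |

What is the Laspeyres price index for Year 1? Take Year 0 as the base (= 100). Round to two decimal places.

Laspeyres price index uses base-period quantities as weights.
ΣP(Year 1)·Q(Year 0) = 8.14×55 + 1.51×344 + 5.60×97 = 447.7 + 519.44 + 543.2 = 1510.34
ΣP(Year 0)·Q(Year 0) = 5.89×55 + 1.15×344 + 4.09×97 = 323.95 + 395.6 + 396.73 = 1116.28
Index = 1510.34 / 1116.28 × 100 = 135.3012

135.30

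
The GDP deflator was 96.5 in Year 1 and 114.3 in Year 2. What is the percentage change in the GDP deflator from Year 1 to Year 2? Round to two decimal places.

Change = (114.3 − 96.5) / 96.5 × 100
       = 17.8 / 96.5 × 100 = 18.4456%

18.45%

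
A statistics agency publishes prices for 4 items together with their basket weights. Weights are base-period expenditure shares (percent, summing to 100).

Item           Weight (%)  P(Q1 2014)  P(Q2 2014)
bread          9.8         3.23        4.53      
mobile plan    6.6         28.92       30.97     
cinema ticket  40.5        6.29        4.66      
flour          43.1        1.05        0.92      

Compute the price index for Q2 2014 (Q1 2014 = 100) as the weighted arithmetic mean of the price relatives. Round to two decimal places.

88.58

bread: 9.8 × (4.53/3.23) = 9.8 × 1.402477 = 13.7443
mobile plan: 6.6 × (30.97/28.92) = 6.6 × 1.070885 = 7.0678
cinema ticket: 40.5 × (4.66/6.29) = 40.5 × 0.740859 = 30.0048
flour: 43.1 × (0.92/1.05) = 43.1 × 0.876190 = 37.7638
Index = Σ wᵢ·(p₁ᵢ/p₀ᵢ) = 13.7443 + 7.0678 + 30.0048 + 37.7638 = 88.5807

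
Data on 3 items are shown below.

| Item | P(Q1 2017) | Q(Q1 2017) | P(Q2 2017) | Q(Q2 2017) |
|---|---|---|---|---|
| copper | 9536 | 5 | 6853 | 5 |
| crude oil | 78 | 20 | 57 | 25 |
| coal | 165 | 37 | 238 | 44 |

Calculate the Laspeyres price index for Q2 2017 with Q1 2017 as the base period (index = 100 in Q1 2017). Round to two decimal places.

Laspeyres price index uses base-period quantities as weights.
ΣP(Q2 2017)·Q(Q1 2017) = 6853×5 + 57×20 + 238×37 = 34265 + 1140 + 8806 = 44211
ΣP(Q1 2017)·Q(Q1 2017) = 9536×5 + 78×20 + 165×37 = 47680 + 1560 + 6105 = 55345
Index = 44211 / 55345 × 100 = 79.8826

79.88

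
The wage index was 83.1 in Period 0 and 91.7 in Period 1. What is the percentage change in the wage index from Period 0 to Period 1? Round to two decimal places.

10.35%

Change = (91.7 − 83.1) / 83.1 × 100
       = 8.6 / 83.1 × 100 = 10.3490%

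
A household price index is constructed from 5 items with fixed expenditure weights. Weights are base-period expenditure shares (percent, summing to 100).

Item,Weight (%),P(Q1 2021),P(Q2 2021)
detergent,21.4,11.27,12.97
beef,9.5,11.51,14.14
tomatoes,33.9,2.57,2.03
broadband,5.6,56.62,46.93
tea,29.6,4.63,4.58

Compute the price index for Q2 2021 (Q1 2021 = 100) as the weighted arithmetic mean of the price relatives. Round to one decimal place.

97.0

detergent: 21.4 × (12.97/11.27) = 21.4 × 1.150843 = 24.6280
beef: 9.5 × (14.14/11.51) = 9.5 × 1.228497 = 11.6707
tomatoes: 33.9 × (2.03/2.57) = 33.9 × 0.789883 = 26.7770
broadband: 5.6 × (46.93/56.62) = 5.6 × 0.828859 = 4.6416
tea: 29.6 × (4.58/4.63) = 29.6 × 0.989201 = 29.2803
Index = Σ wᵢ·(p₁ᵢ/p₀ᵢ) = 24.6280 + 11.6707 + 26.7770 + 4.6416 + 29.2803 = 96.9978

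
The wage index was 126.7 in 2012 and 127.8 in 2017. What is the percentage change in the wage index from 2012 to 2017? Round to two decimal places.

Change = (127.8 − 126.7) / 126.7 × 100
       = 1.1 / 126.7 × 100 = 0.8682%

0.87%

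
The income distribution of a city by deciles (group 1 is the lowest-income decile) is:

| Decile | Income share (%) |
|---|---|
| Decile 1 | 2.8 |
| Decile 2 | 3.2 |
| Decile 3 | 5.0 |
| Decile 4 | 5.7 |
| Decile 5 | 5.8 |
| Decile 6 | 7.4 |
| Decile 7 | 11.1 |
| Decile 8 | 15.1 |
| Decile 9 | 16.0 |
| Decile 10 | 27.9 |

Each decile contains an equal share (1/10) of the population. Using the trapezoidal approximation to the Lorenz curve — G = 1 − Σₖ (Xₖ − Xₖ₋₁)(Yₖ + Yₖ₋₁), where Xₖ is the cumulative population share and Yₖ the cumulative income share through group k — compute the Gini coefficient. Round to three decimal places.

Cumulative income shares Yₖ: 0.0280, 0.0600, 0.1100, 0.1670, 0.2250, 0.2990, 0.4100, 0.5610, 0.7210, 1.0000
Σ (Xₖ−Xₖ₋₁)(Yₖ+Yₖ₋₁) = (1/10)(0.0280+0.0000) + (1/10)(0.0600+0.0280) + (1/10)(0.1100+0.0600) + (1/10)(0.1670+0.1100) + (1/10)(0.2250+0.1670) + (1/10)(0.2990+0.2250) + (1/10)(0.4100+0.2990) + (1/10)(0.5610+0.4100) + (1/10)(0.7210+0.5610) + (1/10)(1.0000+0.7210)
  = 0.0028 + 0.0088 + 0.0170 + 0.0277 + 0.0392 + 0.0524 + 0.0709 + 0.0971 + 0.1282 + 0.1721 = 0.6162
G = 1 − 0.6162 = 0.3838

0.384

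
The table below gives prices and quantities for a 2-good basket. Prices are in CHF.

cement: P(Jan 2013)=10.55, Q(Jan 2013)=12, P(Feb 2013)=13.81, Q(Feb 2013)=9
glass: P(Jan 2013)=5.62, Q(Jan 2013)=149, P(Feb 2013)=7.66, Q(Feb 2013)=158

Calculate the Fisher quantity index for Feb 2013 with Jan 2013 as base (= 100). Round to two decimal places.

102.03

Laspeyres component (base-period weights):
ΣP(Jan 2013)Q(Feb 2013) = 10.55×9 + 5.62×158 = 94.95 + 887.96 = 982.91
ΣP(Jan 2013)Q(Jan 2013) = 10.55×12 + 5.62×149 = 126.6 + 837.38 = 963.98
L = 982.91 / 963.98 × 100 = 101.9637
Paasche component (current-period weights):
ΣP(Feb 2013)Q(Feb 2013) = 13.81×9 + 7.66×158 = 124.29 + 1210.28 = 1334.57
ΣP(Feb 2013)Q(Jan 2013) = 13.81×12 + 7.66×149 = 165.72 + 1141.34 = 1307.06
P = 1334.57 / 1307.06 × 100 = 102.1047
Fisher = √(L × P) = √(101.9637 × 102.1047) = 102.0342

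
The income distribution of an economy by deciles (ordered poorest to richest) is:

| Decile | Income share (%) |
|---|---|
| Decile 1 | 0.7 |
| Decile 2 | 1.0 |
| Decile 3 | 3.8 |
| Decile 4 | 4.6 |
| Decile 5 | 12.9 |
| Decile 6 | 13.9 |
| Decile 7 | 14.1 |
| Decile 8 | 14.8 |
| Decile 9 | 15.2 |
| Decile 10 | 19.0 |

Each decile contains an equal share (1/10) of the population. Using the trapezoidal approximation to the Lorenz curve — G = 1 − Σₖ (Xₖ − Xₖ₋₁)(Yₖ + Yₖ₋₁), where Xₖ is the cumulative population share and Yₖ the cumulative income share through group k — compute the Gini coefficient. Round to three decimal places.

Cumulative income shares Yₖ: 0.0070, 0.0170, 0.0550, 0.1010, 0.2300, 0.3690, 0.5100, 0.6580, 0.8100, 1.0000
Σ (Xₖ−Xₖ₋₁)(Yₖ+Yₖ₋₁) = (1/10)(0.0070+0.0000) + (1/10)(0.0170+0.0070) + (1/10)(0.0550+0.0170) + (1/10)(0.1010+0.0550) + (1/10)(0.2300+0.1010) + (1/10)(0.3690+0.2300) + (1/10)(0.5100+0.3690) + (1/10)(0.6580+0.5100) + (1/10)(0.8100+0.6580) + (1/10)(1.0000+0.8100)
  = 0.0007 + 0.0024 + 0.0072 + 0.0156 + 0.0331 + 0.0599 + 0.0879 + 0.1168 + 0.1468 + 0.1810 = 0.6514
G = 1 − 0.6514 = 0.3486

0.349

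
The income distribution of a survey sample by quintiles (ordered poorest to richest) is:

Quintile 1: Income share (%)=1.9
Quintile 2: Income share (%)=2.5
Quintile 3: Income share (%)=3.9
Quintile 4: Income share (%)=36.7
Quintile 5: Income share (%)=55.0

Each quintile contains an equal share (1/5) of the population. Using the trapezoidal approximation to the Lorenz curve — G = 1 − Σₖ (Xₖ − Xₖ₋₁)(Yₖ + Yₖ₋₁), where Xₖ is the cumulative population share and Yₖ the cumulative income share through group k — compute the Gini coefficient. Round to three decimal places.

0.562

Cumulative income shares Yₖ: 0.0190, 0.0440, 0.0830, 0.4500, 1.0000
Σ (Xₖ−Xₖ₋₁)(Yₖ+Yₖ₋₁) = (1/5)(0.0190+0.0000) + (1/5)(0.0440+0.0190) + (1/5)(0.0830+0.0440) + (1/5)(0.4500+0.0830) + (1/5)(1.0000+0.4500)
  = 0.0038 + 0.0126 + 0.0254 + 0.1066 + 0.2900 = 0.4384
G = 1 − 0.4384 = 0.5616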